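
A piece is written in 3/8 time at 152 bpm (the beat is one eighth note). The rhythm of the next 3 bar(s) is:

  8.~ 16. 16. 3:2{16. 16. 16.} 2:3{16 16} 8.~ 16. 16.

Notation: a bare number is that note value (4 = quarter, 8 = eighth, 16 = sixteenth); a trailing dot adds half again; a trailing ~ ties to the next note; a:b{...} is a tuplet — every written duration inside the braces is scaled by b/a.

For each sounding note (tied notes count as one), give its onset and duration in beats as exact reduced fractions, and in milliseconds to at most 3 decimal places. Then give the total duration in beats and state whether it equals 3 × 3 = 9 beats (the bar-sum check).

1) 0.0ms=0b +888.158ms=9/4b
2) 888.158ms=9/4b +296.053ms=3/4b
3) 1184.211ms=3b +197.368ms=1/2b
4) 1381.579ms=7/2b +197.368ms=1/2b
5) 1578.947ms=4b +197.368ms=1/2b
6) 1776.316ms=9/2b +296.053ms=3/4b
7) 2072.368ms=21/4b +296.053ms=3/4b
8) 2368.421ms=6b +888.158ms=9/4b
9) 3256.579ms=33/4b +296.053ms=3/4b
Σ=9b of 9 (152bpm 3/8) — PASS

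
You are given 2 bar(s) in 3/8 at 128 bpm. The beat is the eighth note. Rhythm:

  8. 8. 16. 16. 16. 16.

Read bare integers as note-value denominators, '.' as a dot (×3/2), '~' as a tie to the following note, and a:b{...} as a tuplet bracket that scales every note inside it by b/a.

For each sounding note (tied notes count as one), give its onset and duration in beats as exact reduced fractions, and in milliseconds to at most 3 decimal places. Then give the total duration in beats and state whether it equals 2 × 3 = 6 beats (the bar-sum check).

1) 0.0ms=0b +703.125ms=3/2b
2) 703.125ms=3/2b +703.125ms=3/2b
3) 1406.25ms=3b +351.562ms=3/4b
4) 1757.812ms=15/4b +351.562ms=3/4b
5) 2109.375ms=9/2b +351.562ms=3/4b
6) 2460.938ms=21/4b +351.562ms=3/4b
Σ=6b of 6 (128bpm 3/8) — PASS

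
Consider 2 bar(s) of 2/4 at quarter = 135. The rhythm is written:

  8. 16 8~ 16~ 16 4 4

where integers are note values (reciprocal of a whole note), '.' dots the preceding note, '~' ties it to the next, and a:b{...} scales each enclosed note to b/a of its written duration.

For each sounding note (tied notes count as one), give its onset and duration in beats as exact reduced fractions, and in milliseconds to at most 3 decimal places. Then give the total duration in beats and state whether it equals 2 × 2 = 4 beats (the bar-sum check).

1) 0.0ms=0b +333.333ms=3/4b
2) 333.333ms=3/4b +111.111ms=1/4b
3) 444.444ms=1b +444.444ms=1b
4) 888.889ms=2b +444.444ms=1b
5) 1333.333ms=3b +444.444ms=1b
Σ=4b of 4 (135bpm 2/4) — PASS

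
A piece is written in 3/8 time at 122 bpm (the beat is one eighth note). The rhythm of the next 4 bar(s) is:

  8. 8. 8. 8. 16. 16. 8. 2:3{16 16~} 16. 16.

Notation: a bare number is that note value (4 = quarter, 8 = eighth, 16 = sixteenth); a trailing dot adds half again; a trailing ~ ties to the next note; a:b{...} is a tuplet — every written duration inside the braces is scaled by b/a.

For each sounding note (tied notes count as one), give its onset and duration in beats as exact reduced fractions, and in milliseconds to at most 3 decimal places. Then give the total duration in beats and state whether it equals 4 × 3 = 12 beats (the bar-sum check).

1) 0.0ms=0b +737.705ms=3/2b
2) 737.705ms=3/2b +737.705ms=3/2b
3) 1475.41ms=3b +737.705ms=3/2b
4) 2213.115ms=9/2b +737.705ms=3/2b
5) 2950.82ms=6b +368.852ms=3/4b
6) 3319.672ms=27/4b +368.852ms=3/4b
7) 3688.525ms=15/2b +737.705ms=3/2b
8) 4426.23ms=9b +368.852ms=3/4b
9) 4795.082ms=39/4b +737.705ms=3/2b
10) 5532.787ms=45/4b +368.852ms=3/4b
Σ=12b of 12 (122bpm 3/8) — PASS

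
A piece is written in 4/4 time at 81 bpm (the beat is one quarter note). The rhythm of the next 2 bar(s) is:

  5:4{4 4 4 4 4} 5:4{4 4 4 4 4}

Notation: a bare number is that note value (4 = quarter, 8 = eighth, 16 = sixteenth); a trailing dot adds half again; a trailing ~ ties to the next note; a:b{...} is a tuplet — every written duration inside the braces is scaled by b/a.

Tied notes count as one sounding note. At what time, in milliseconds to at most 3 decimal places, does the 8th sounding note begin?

1. 0.0ms @ 0 + 592.593ms (4/5)
2. 592.593ms @ 4/5 + 592.593ms (4/5)
3. 1185.185ms @ 8/5 + 592.593ms (4/5)
4. 1777.778ms @ 12/5 + 592.593ms (4/5)
5. 2370.37ms @ 16/5 + 592.593ms (4/5)
6. 2962.963ms @ 4 + 592.593ms (4/5)
7. 3555.556ms @ 24/5 + 592.593ms (4/5)
8. 4148.148ms @ 28/5 + 592.593ms (4/5)
9. 4740.741ms @ 32/5 + 592.593ms (4/5)
10. 5333.333ms @ 36/5 + 592.593ms (4/5)

note 8 onset = 28/5b = 4148.148ms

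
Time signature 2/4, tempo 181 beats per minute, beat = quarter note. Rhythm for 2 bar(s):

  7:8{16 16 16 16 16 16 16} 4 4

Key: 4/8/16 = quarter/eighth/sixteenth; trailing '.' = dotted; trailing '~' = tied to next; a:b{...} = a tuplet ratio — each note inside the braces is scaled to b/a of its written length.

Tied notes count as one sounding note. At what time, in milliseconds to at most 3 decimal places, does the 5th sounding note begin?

1. 0.0ms @ 0 + 94.712ms (2/7)
2. 94.712ms @ 2/7 + 94.712ms (2/7)
3. 189.424ms @ 4/7 + 94.712ms (2/7)
4. 284.136ms @ 6/7 + 94.712ms (2/7)
5. 378.848ms @ 8/7 + 94.712ms (2/7)
6. 473.56ms @ 10/7 + 94.712ms (2/7)
7. 568.272ms @ 12/7 + 94.712ms (2/7)
8. 662.983ms @ 2 + 331.492ms (1)
9. 994.475ms @ 3 + 331.492ms (1)

note 5 onset = 8/7b = 378.848ms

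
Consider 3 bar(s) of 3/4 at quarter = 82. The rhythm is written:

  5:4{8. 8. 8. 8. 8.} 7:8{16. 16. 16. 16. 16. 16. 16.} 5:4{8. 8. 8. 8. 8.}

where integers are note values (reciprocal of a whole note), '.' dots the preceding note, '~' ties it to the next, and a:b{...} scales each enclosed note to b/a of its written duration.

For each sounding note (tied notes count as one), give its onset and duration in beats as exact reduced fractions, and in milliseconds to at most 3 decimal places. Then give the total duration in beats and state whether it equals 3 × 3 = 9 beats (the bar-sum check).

1) 0.0ms=0b +439.024ms=3/5b
2) 439.024ms=3/5b +439.024ms=3/5b
3) 878.049ms=6/5b +439.024ms=3/5b
4) 1317.073ms=9/5b +439.024ms=3/5b
5) 1756.098ms=12/5b +439.024ms=3/5b
6) 2195.122ms=3b +313.589ms=3/7b
7) 2508.711ms=24/7b +313.589ms=3/7b
8) 2822.3ms=27/7b +313.589ms=3/7b
9) 3135.889ms=30/7b +313.589ms=3/7b
10) 3449.477ms=33/7b +313.589ms=3/7b
11) 3763.066ms=36/7b +313.589ms=3/7b
12) 4076.655ms=39/7b +313.589ms=3/7b
13) 4390.244ms=6b +439.024ms=3/5b
14) 4829.268ms=33/5b +439.024ms=3/5b
15) 5268.293ms=36/5b +439.024ms=3/5b
16) 5707.317ms=39/5b +439.024ms=3/5b
17) 6146.341ms=42/5b +439.024ms=3/5b
Σ=9b of 9 (82bpm 3/4) — PASS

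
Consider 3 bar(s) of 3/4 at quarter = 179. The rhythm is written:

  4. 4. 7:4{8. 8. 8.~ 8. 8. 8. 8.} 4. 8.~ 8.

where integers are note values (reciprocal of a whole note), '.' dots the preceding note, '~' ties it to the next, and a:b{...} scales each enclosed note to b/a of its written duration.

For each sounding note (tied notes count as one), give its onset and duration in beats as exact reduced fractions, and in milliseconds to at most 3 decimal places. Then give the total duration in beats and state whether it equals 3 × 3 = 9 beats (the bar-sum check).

1) 0.0ms=0b +502.793ms=3/2b
2) 502.793ms=3/2b +502.793ms=3/2b
3) 1005.587ms=3b +143.655ms=3/7b
4) 1149.242ms=24/7b +143.655ms=3/7b
5) 1292.897ms=27/7b +287.31ms=6/7b
6) 1580.208ms=33/7b +143.655ms=3/7b
7) 1723.863ms=36/7b +143.655ms=3/7b
8) 1867.518ms=39/7b +143.655ms=3/7b
9) 2011.173ms=6b +502.793ms=3/2b
10) 2513.966ms=15/2b +502.793ms=3/2b
Σ=9b of 9 (179bpm 3/4) — PASS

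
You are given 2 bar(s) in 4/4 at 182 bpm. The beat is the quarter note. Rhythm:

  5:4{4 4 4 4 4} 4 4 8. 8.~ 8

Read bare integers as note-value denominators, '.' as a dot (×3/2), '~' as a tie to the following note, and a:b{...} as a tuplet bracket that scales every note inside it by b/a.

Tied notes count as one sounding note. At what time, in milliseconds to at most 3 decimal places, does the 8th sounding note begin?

1. 0.0ms @ 0 + 263.736ms (4/5)
2. 263.736ms @ 4/5 + 263.736ms (4/5)
3. 527.473ms @ 8/5 + 263.736ms (4/5)
4. 791.209ms @ 12/5 + 263.736ms (4/5)
5. 1054.945ms @ 16/5 + 263.736ms (4/5)
6. 1318.681ms @ 4 + 329.67ms (1)
7. 1648.352ms @ 5 + 329.67ms (1)
8. 1978.022ms @ 6 + 247.253ms (3/4)
9. 2225.275ms @ 27/4 + 412.088ms (5/4)

note 8 onset = 6b = 1978.022ms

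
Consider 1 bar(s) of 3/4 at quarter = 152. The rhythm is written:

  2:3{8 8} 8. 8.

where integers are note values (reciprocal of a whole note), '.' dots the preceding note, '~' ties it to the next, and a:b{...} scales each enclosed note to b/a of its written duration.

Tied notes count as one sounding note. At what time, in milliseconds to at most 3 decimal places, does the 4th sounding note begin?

1. 0.0ms @ 0 + 296.053ms (3/4)
2. 296.053ms @ 3/4 + 296.053ms (3/4)
3. 592.105ms @ 3/2 + 296.053ms (3/4)
4. 888.158ms @ 9/4 + 296.053ms (3/4)

note 4 onset = 9/4b = 888.158ms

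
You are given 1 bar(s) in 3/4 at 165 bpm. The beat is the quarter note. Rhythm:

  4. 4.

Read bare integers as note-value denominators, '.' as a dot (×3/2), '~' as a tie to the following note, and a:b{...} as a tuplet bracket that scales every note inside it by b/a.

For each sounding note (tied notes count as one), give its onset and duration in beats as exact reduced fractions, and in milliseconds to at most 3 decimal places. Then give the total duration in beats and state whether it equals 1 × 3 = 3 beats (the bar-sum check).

1) 0.0ms=0b +545.455ms=3/2b
2) 545.455ms=3/2b +545.455ms=3/2b
Σ=3b of 3 (165bpm 3/4) — PASS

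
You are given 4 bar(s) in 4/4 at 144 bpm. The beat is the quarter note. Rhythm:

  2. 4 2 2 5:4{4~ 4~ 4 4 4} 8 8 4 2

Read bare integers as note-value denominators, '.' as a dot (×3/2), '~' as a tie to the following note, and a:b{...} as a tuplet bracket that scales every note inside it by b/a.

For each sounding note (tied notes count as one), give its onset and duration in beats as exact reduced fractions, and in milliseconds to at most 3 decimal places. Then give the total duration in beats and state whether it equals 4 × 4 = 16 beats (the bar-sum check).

1) 0.0ms=0b +1250.0ms=3b
2) 1250.0ms=3b +416.667ms=1b
3) 1666.667ms=4b +833.333ms=2b
4) 2500.0ms=6b +833.333ms=2b
5) 3333.333ms=8b +1000.0ms=12/5b
6) 4333.333ms=52/5b +333.333ms=4/5b
7) 4666.667ms=56/5b +333.333ms=4/5b
8) 5000.0ms=12b +208.333ms=1/2b
9) 5208.333ms=25/2b +208.333ms=1/2b
10) 5416.667ms=13b +416.667ms=1b
11) 5833.333ms=14b +833.333ms=2b
Σ=16b of 16 (144bpm 4/4) — PASS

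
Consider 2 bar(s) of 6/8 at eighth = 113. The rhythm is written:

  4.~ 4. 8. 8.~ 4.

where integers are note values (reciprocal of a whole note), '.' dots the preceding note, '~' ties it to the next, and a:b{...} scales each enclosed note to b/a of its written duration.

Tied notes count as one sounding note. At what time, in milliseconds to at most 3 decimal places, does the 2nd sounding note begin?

note 2 onset = 6b = 3185.841ms

1. 0.0ms @ 0 + 3185.841ms (6)
2. 3185.841ms @ 6 + 796.46ms (3/2)
3. 3982.301ms @ 15/2 + 2389.381ms (9/2)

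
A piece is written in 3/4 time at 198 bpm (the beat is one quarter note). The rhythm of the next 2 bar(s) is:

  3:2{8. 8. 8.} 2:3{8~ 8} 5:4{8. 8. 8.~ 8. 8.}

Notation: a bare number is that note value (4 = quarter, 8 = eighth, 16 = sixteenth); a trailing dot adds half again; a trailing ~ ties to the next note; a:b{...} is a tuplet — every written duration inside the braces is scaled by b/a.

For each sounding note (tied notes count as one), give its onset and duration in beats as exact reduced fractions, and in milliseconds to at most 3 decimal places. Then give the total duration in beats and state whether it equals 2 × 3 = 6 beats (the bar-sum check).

1) 0.0ms=0b +151.515ms=1/2b
2) 151.515ms=1/2b +151.515ms=1/2b
3) 303.03ms=1b +151.515ms=1/2b
4) 454.545ms=3/2b +454.545ms=3/2b
5) 909.091ms=3b +181.818ms=3/5b
6) 1090.909ms=18/5b +181.818ms=3/5b
7) 1272.727ms=21/5b +363.636ms=6/5b
8) 1636.364ms=27/5b +181.818ms=3/5b
Σ=6b of 6 (198bpm 3/4) — PASS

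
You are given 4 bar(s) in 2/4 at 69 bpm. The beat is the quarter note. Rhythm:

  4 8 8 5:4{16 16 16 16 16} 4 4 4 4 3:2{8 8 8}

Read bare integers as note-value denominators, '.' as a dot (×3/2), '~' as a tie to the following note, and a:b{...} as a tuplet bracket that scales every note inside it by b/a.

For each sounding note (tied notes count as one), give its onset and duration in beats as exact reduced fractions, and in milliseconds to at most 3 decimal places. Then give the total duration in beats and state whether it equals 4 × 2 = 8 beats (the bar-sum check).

1) 0.0ms=0b +869.565ms=1b
2) 869.565ms=1b +434.783ms=1/2b
3) 1304.348ms=3/2b +434.783ms=1/2b
4) 1739.13ms=2b +173.913ms=1/5b
5) 1913.043ms=11/5b +173.913ms=1/5b
6) 2086.957ms=12/5b +173.913ms=1/5b
7) 2260.87ms=13/5b +173.913ms=1/5b
8) 2434.783ms=14/5b +173.913ms=1/5b
9) 2608.696ms=3b +869.565ms=1b
10) 3478.261ms=4b +869.565ms=1b
11) 4347.826ms=5b +869.565ms=1b
12) 5217.391ms=6b +869.565ms=1b
13) 6086.957ms=7b +289.855ms=1/3b
14) 6376.812ms=22/3b +289.855ms=1/3b
15) 6666.667ms=23/3b +289.855ms=1/3b
Σ=8b of 8 (69bpm 2/4) — PASS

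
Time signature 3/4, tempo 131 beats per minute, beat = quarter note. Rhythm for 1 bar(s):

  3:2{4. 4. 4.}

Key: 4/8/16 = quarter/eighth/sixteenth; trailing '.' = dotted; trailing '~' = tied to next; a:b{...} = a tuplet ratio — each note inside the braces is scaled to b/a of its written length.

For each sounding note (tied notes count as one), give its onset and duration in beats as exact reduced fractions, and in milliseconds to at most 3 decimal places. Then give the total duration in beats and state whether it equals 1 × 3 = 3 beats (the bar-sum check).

1) 0.0ms=0b +458.015ms=1b
2) 458.015ms=1b +458.015ms=1b
3) 916.031ms=2b +458.015ms=1b
Σ=3b of 3 (131bpm 3/4) — PASS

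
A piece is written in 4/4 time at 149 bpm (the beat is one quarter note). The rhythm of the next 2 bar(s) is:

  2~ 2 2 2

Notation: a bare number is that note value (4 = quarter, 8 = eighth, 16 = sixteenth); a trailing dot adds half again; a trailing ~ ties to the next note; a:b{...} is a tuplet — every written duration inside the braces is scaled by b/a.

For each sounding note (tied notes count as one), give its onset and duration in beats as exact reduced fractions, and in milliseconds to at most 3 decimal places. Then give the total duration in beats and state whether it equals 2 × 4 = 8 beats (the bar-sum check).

1) 0.0ms=0b +1610.738ms=4b
2) 1610.738ms=4b +805.369ms=2b
3) 2416.107ms=6b +805.369ms=2b
Σ=8b of 8 (149bpm 4/4) — PASS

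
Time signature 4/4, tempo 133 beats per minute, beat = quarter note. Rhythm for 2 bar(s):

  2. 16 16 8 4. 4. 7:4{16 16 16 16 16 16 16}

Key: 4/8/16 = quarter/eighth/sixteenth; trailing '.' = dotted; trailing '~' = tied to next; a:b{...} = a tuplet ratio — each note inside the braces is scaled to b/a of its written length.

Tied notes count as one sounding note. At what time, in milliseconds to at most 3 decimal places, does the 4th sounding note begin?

note 4 onset = 7/2b = 1578.947ms

1. 0.0ms @ 0 + 1353.383ms (3)
2. 1353.383ms @ 3 + 112.782ms (1/4)
3. 1466.165ms @ 13/4 + 112.782ms (1/4)
4. 1578.947ms @ 7/2 + 225.564ms (1/2)
5. 1804.511ms @ 4 + 676.692ms (3/2)
6. 2481.203ms @ 11/2 + 676.692ms (3/2)
7. 3157.895ms @ 7 + 64.447ms (1/7)
8. 3222.342ms @ 50/7 + 64.447ms (1/7)
9. 3286.788ms @ 51/7 + 64.447ms (1/7)
10. 3351.235ms @ 52/7 + 64.447ms (1/7)
11. 3415.682ms @ 53/7 + 64.447ms (1/7)
12. 3480.129ms @ 54/7 + 64.447ms (1/7)
13. 3544.576ms @ 55/7 + 64.447ms (1/7)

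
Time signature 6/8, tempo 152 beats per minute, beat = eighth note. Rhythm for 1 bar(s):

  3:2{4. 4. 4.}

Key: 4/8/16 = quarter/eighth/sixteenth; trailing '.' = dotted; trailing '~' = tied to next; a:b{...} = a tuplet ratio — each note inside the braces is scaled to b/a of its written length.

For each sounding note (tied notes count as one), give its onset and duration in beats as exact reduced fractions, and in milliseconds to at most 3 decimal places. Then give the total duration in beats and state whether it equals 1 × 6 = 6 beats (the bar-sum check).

1) 0.0ms=0b +789.474ms=2b
2) 789.474ms=2b +789.474ms=2b
3) 1578.947ms=4b +789.474ms=2b
Σ=6b of 6 (152bpm 6/8) — PASS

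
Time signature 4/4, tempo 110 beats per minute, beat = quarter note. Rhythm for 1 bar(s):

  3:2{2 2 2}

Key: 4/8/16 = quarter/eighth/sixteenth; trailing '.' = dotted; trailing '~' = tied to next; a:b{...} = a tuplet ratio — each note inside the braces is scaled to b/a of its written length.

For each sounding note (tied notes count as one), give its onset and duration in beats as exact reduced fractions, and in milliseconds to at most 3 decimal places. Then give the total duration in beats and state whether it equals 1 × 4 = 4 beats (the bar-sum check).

1) 0.0ms=0b +727.273ms=4/3b
2) 727.273ms=4/3b +727.273ms=4/3b
3) 1454.545ms=8/3b +727.273ms=4/3b
Σ=4b of 4 (110bpm 4/4) — PASS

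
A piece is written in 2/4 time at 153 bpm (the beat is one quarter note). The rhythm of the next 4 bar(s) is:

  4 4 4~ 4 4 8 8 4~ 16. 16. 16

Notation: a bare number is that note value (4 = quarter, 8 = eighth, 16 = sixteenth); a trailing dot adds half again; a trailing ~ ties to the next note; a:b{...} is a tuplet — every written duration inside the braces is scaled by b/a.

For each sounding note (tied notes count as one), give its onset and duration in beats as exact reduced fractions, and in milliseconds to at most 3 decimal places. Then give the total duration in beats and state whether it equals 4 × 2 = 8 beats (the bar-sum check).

1) 0.0ms=0b +392.157ms=1b
2) 392.157ms=1b +392.157ms=1b
3) 784.314ms=2b +784.314ms=2b
4) 1568.627ms=4b +392.157ms=1b
5) 1960.784ms=5b +196.078ms=1/2b
6) 2156.863ms=11/2b +196.078ms=1/2b
7) 2352.941ms=6b +539.216ms=11/8b
8) 2892.157ms=59/8b +147.059ms=3/8b
9) 3039.216ms=31/4b +98.039ms=1/4b
Σ=8b of 8 (153bpm 2/4) — PASS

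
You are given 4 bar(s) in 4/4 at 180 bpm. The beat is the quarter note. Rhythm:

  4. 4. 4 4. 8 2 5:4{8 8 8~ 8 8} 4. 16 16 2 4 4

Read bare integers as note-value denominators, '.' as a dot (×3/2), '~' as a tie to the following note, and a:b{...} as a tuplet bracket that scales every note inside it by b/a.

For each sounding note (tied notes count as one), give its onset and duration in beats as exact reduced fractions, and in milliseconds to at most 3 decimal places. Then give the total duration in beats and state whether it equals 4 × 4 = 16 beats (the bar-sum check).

1) 0.0ms=0b +500.0ms=3/2b
2) 500.0ms=3/2b +500.0ms=3/2b
3) 1000.0ms=3b +333.333ms=1b
4) 1333.333ms=4b +500.0ms=3/2b
5) 1833.333ms=11/2b +166.667ms=1/2b
6) 2000.0ms=6b +666.667ms=2b
7) 2666.667ms=8b +133.333ms=2/5b
8) 2800.0ms=42/5b +133.333ms=2/5b
9) 2933.333ms=44/5b +266.667ms=4/5b
10) 3200.0ms=48/5b +133.333ms=2/5b
11) 3333.333ms=10b +500.0ms=3/2b
12) 3833.333ms=23/2b +83.333ms=1/4b
13) 3916.667ms=47/4b +83.333ms=1/4b
14) 4000.0ms=12b +666.667ms=2b
15) 4666.667ms=14b +333.333ms=1b
16) 5000.0ms=15b +333.333ms=1b
Σ=16b of 16 (180bpm 4/4) — PASS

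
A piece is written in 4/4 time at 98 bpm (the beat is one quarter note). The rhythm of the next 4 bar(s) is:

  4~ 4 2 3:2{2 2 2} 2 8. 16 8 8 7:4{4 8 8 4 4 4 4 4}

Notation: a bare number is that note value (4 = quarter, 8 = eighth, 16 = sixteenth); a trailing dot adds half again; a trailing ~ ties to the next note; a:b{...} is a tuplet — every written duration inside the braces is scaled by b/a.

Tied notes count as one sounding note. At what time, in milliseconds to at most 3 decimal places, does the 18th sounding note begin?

note 18 onset = 108/7b = 9446.064ms

1. 0.0ms @ 0 + 1224.49ms (2)
2. 1224.49ms @ 2 + 1224.49ms (2)
3. 2448.98ms @ 4 + 816.327ms (4/3)
4. 3265.306ms @ 16/3 + 816.327ms (4/3)
5. 4081.633ms @ 20/3 + 816.327ms (4/3)
6. 4897.959ms @ 8 + 1224.49ms (2)
7. 6122.449ms @ 10 + 459.184ms (3/4)
8. 6581.633ms @ 43/4 + 153.061ms (1/4)
9. 6734.694ms @ 11 + 306.122ms (1/2)
10. 7040.816ms @ 23/2 + 306.122ms (1/2)
11. 7346.939ms @ 12 + 349.854ms (4/7)
12. 7696.793ms @ 88/7 + 174.927ms (2/7)
13. 7871.72ms @ 90/7 + 174.927ms (2/7)
14. 8046.647ms @ 92/7 + 349.854ms (4/7)
15. 8396.501ms @ 96/7 + 349.854ms (4/7)
16. 8746.356ms @ 100/7 + 349.854ms (4/7)
17. 9096.21ms @ 104/7 + 349.854ms (4/7)
18. 9446.064ms @ 108/7 + 349.854ms (4/7)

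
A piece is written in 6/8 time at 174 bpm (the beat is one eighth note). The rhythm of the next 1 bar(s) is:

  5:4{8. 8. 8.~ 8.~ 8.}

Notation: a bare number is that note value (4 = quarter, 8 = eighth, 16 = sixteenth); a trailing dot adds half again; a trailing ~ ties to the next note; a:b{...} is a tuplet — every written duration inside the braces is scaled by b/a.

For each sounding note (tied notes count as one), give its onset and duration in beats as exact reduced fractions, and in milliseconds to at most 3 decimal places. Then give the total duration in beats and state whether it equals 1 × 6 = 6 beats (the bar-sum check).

1) 0.0ms=0b +413.793ms=6/5b
2) 413.793ms=6/5b +413.793ms=6/5b
3) 827.586ms=12/5b +1241.379ms=18/5b
Σ=6b of 6 (174bpm 6/8) — PASS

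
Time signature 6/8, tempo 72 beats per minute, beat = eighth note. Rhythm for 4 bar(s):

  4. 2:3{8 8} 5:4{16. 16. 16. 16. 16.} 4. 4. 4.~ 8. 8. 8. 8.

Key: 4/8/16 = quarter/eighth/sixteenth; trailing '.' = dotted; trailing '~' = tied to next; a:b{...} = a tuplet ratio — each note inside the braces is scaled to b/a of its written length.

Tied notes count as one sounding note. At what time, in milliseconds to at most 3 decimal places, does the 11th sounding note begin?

1. 0.0ms @ 0 + 2500.0ms (3)
2. 2500.0ms @ 3 + 1250.0ms (3/2)
3. 3750.0ms @ 9/2 + 1250.0ms (3/2)
4. 5000.0ms @ 6 + 500.0ms (3/5)
5. 5500.0ms @ 33/5 + 500.0ms (3/5)
6. 6000.0ms @ 36/5 + 500.0ms (3/5)
7. 6500.0ms @ 39/5 + 500.0ms (3/5)
8. 7000.0ms @ 42/5 + 500.0ms (3/5)
9. 7500.0ms @ 9 + 2500.0ms (3)
10. 10000.0ms @ 12 + 2500.0ms (3)
11. 12500.0ms @ 15 + 3750.0ms (9/2)
12. 16250.0ms @ 39/2 + 1250.0ms (3/2)
13. 17500.0ms @ 21 + 1250.0ms (3/2)
14. 18750.0ms @ 45/2 + 1250.0ms (3/2)

note 11 onset = 15b = 12500.0ms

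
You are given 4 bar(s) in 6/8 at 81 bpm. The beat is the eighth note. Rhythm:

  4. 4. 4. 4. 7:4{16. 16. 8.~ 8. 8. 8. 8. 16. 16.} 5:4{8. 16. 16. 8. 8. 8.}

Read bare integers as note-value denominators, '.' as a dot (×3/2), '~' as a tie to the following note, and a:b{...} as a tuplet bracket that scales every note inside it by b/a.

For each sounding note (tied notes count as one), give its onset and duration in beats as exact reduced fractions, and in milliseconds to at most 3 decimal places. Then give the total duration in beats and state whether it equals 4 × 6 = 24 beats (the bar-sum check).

1) 0.0ms=0b +2222.222ms=3b
2) 2222.222ms=3b +2222.222ms=3b
3) 4444.444ms=6b +2222.222ms=3b
4) 6666.667ms=9b +2222.222ms=3b
5) 8888.889ms=12b +317.46ms=3/7b
6) 9206.349ms=87/7b +317.46ms=3/7b
7) 9523.81ms=90/7b +1269.841ms=12/7b
8) 10793.651ms=102/7b +634.921ms=6/7b
9) 11428.571ms=108/7b +634.921ms=6/7b
10) 12063.492ms=114/7b +634.921ms=6/7b
11) 12698.413ms=120/7b +317.46ms=3/7b
12) 13015.873ms=123/7b +317.46ms=3/7b
13) 13333.333ms=18b +888.889ms=6/5b
14) 14222.222ms=96/5b +444.444ms=3/5b
15) 14666.667ms=99/5b +444.444ms=3/5b
16) 15111.111ms=102/5b +888.889ms=6/5b
17) 16000.0ms=108/5b +888.889ms=6/5b
18) 16888.889ms=114/5b +888.889ms=6/5b
Σ=24b of 24 (81bpm 6/8) — PASS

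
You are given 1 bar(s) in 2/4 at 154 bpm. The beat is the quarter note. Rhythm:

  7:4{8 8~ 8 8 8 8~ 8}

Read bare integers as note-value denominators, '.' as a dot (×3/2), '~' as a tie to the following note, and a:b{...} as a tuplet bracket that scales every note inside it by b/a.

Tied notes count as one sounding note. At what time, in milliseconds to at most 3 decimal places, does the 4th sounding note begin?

note 4 onset = 8/7b = 445.269ms

1. 0.0ms @ 0 + 111.317ms (2/7)
2. 111.317ms @ 2/7 + 222.635ms (4/7)
3. 333.952ms @ 6/7 + 111.317ms (2/7)
4. 445.269ms @ 8/7 + 111.317ms (2/7)
5. 556.586ms @ 10/7 + 222.635ms (4/7)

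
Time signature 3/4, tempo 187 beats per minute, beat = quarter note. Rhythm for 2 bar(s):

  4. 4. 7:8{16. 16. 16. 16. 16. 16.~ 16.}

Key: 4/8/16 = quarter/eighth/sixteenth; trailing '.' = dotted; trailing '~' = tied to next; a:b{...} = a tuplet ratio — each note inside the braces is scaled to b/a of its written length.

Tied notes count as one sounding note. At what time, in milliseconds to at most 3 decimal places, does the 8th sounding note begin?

1. 0.0ms @ 0 + 481.283ms (3/2)
2. 481.283ms @ 3/2 + 481.283ms (3/2)
3. 962.567ms @ 3 + 137.51ms (3/7)
4. 1100.076ms @ 24/7 + 137.51ms (3/7)
5. 1237.586ms @ 27/7 + 137.51ms (3/7)
6. 1375.095ms @ 30/7 + 137.51ms (3/7)
7. 1512.605ms @ 33/7 + 137.51ms (3/7)
8. 1650.115ms @ 36/7 + 275.019ms (6/7)

note 8 onset = 36/7b = 1650.115ms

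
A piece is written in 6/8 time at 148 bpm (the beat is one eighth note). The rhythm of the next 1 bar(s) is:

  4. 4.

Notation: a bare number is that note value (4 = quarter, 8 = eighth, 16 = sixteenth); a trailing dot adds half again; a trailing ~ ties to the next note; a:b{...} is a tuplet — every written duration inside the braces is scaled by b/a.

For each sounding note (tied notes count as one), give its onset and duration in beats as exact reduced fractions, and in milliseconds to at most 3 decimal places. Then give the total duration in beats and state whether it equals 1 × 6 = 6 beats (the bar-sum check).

1) 0.0ms=0b +1216.216ms=3b
2) 1216.216ms=3b +1216.216ms=3b
Σ=6b of 6 (148bpm 6/8) — PASS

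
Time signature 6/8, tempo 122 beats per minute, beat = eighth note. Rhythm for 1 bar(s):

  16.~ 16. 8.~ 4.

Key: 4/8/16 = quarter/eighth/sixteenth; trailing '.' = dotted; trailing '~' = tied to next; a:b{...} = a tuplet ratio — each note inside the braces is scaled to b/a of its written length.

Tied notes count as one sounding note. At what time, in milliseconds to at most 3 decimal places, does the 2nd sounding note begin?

1. 0.0ms @ 0 + 737.705ms (3/2)
2. 737.705ms @ 3/2 + 2213.115ms (9/2)

note 2 onset = 3/2b = 737.705ms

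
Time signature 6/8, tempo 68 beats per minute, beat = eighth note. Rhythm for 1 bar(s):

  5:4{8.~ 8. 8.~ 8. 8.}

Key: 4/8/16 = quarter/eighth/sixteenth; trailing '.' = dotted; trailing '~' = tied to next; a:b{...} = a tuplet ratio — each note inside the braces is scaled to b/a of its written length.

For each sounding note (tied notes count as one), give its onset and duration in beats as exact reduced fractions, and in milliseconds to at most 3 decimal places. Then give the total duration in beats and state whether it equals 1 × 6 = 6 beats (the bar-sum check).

1) 0.0ms=0b +2117.647ms=12/5b
2) 2117.647ms=12/5b +2117.647ms=12/5b
3) 4235.294ms=24/5b +1058.824ms=6/5b
Σ=6b of 6 (68bpm 6/8) — PASS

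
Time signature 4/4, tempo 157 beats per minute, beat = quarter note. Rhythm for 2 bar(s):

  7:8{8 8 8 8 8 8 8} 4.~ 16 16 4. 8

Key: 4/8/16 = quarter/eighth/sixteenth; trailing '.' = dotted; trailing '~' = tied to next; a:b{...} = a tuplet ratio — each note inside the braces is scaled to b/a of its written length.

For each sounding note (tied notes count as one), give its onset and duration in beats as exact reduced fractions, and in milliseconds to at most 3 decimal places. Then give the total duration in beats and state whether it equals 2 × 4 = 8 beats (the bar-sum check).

1) 0.0ms=0b +218.38ms=4/7b
2) 218.38ms=4/7b +218.38ms=4/7b
3) 436.761ms=8/7b +218.38ms=4/7b
4) 655.141ms=12/7b +218.38ms=4/7b
5) 873.521ms=16/7b +218.38ms=4/7b
6) 1091.902ms=20/7b +218.38ms=4/7b
7) 1310.282ms=24/7b +218.38ms=4/7b
8) 1528.662ms=4b +668.79ms=7/4b
9) 2197.452ms=23/4b +95.541ms=1/4b
10) 2292.994ms=6b +573.248ms=3/2b
11) 2866.242ms=15/2b +191.083ms=1/2b
Σ=8b of 8 (157bpm 4/4) — PASS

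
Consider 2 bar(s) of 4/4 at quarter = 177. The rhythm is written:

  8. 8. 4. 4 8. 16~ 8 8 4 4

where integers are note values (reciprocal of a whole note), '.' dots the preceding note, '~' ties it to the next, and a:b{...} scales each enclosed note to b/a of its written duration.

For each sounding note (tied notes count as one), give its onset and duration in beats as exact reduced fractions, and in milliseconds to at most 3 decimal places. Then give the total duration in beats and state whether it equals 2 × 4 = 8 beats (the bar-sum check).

1) 0.0ms=0b +254.237ms=3/4b
2) 254.237ms=3/4b +254.237ms=3/4b
3) 508.475ms=3/2b +508.475ms=3/2b
4) 1016.949ms=3b +338.983ms=1b
5) 1355.932ms=4b +254.237ms=3/4b
6) 1610.169ms=19/4b +254.237ms=3/4b
7) 1864.407ms=11/2b +169.492ms=1/2b
8) 2033.898ms=6b +338.983ms=1b
9) 2372.881ms=7b +338.983ms=1b
Σ=8b of 8 (177bpm 4/4) — PASS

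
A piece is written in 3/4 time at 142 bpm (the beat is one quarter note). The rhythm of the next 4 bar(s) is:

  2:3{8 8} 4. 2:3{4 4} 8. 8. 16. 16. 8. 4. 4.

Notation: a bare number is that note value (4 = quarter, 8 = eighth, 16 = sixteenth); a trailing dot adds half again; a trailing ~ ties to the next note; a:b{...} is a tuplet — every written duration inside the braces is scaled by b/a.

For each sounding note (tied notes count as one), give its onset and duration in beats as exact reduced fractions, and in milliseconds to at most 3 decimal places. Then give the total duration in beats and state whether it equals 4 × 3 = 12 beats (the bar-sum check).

1) 0.0ms=0b +316.901ms=3/4b
2) 316.901ms=3/4b +316.901ms=3/4b
3) 633.803ms=3/2b +633.803ms=3/2b
4) 1267.606ms=3b +633.803ms=3/2b
5) 1901.408ms=9/2b +633.803ms=3/2b
6) 2535.211ms=6b +316.901ms=3/4b
7) 2852.113ms=27/4b +316.901ms=3/4b
8) 3169.014ms=15/2b +158.451ms=3/8b
9) 3327.465ms=63/8b +158.451ms=3/8b
10) 3485.915ms=33/4b +316.901ms=3/4b
11) 3802.817ms=9b +633.803ms=3/2b
12) 4436.62ms=21/2b +633.803ms=3/2b
Σ=12b of 12 (142bpm 3/4) — PASS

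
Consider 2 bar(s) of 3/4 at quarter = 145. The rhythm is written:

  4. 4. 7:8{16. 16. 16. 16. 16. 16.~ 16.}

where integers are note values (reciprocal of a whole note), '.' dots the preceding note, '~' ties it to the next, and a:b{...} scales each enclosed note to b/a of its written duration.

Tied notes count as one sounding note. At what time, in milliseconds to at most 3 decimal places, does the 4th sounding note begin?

note 4 onset = 24/7b = 1418.719ms

1. 0.0ms @ 0 + 620.69ms (3/2)
2. 620.69ms @ 3/2 + 620.69ms (3/2)
3. 1241.379ms @ 3 + 177.34ms (3/7)
4. 1418.719ms @ 24/7 + 177.34ms (3/7)
5. 1596.059ms @ 27/7 + 177.34ms (3/7)
6. 1773.399ms @ 30/7 + 177.34ms (3/7)
7. 1950.739ms @ 33/7 + 177.34ms (3/7)
8. 2128.079ms @ 36/7 + 354.68ms (6/7)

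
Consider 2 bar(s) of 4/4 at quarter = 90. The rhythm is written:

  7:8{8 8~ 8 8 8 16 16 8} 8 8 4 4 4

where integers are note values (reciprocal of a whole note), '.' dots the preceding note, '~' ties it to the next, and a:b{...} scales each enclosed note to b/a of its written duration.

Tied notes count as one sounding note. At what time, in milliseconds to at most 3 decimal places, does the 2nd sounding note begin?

1. 0.0ms @ 0 + 380.952ms (4/7)
2. 380.952ms @ 4/7 + 761.905ms (8/7)
3. 1142.857ms @ 12/7 + 380.952ms (4/7)
4. 1523.81ms @ 16/7 + 380.952ms (4/7)
5. 1904.762ms @ 20/7 + 190.476ms (2/7)
6. 2095.238ms @ 22/7 + 190.476ms (2/7)
7. 2285.714ms @ 24/7 + 380.952ms (4/7)
8. 2666.667ms @ 4 + 333.333ms (1/2)
9. 3000.0ms @ 9/2 + 333.333ms (1/2)
10. 3333.333ms @ 5 + 666.667ms (1)
11. 4000.0ms @ 6 + 666.667ms (1)
12. 4666.667ms @ 7 + 666.667ms (1)

note 2 onset = 4/7b = 380.952ms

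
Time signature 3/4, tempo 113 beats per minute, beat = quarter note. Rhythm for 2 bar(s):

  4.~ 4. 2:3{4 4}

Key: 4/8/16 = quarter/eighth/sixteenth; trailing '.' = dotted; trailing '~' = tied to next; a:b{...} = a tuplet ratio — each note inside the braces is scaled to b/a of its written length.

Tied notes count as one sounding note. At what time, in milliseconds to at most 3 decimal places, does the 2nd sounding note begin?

1. 0.0ms @ 0 + 1592.92ms (3)
2. 1592.92ms @ 3 + 796.46ms (3/2)
3. 2389.381ms @ 9/2 + 796.46ms (3/2)

note 2 onset = 3b = 1592.92ms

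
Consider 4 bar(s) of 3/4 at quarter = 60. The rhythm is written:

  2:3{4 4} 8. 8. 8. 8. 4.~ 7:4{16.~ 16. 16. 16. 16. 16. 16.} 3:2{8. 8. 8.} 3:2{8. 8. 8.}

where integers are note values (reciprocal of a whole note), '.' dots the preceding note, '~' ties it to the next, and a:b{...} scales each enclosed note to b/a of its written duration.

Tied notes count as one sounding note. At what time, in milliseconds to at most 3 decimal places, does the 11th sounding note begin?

1. 0.0ms @ 0 + 1500.0ms (3/2)
2. 1500.0ms @ 3/2 + 1500.0ms (3/2)
3. 3000.0ms @ 3 + 750.0ms (3/4)
4. 3750.0ms @ 15/4 + 750.0ms (3/4)
5. 4500.0ms @ 9/2 + 750.0ms (3/4)
6. 5250.0ms @ 21/4 + 750.0ms (3/4)
7. 6000.0ms @ 6 + 1928.571ms (27/14)
8. 7928.571ms @ 111/14 + 214.286ms (3/14)
9. 8142.857ms @ 57/7 + 214.286ms (3/14)
10. 8357.143ms @ 117/14 + 214.286ms (3/14)
11. 8571.429ms @ 60/7 + 214.286ms (3/14)
12. 8785.714ms @ 123/14 + 214.286ms (3/14)
13. 9000.0ms @ 9 + 500.0ms (1/2)
14. 9500.0ms @ 19/2 + 500.0ms (1/2)
15. 10000.0ms @ 10 + 500.0ms (1/2)
16. 10500.0ms @ 21/2 + 500.0ms (1/2)
17. 11000.0ms @ 11 + 500.0ms (1/2)
18. 11500.0ms @ 23/2 + 500.0ms (1/2)

note 11 onset = 60/7b = 8571.429ms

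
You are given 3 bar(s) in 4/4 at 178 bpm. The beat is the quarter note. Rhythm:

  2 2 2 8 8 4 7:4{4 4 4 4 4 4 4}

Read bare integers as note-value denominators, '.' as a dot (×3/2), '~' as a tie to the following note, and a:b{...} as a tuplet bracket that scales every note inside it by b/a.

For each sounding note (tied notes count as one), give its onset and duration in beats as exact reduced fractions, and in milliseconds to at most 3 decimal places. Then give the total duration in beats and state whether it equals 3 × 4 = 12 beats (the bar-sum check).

1) 0.0ms=0b +674.157ms=2b
2) 674.157ms=2b +674.157ms=2b
3) 1348.315ms=4b +674.157ms=2b
4) 2022.472ms=6b +168.539ms=1/2b
5) 2191.011ms=13/2b +168.539ms=1/2b
6) 2359.551ms=7b +337.079ms=1b
7) 2696.629ms=8b +192.616ms=4/7b
8) 2889.246ms=60/7b +192.616ms=4/7b
9) 3081.862ms=64/7b +192.616ms=4/7b
10) 3274.478ms=68/7b +192.616ms=4/7b
11) 3467.095ms=72/7b +192.616ms=4/7b
12) 3659.711ms=76/7b +192.616ms=4/7b
13) 3852.327ms=80/7b +192.616ms=4/7b
Σ=12b of 12 (178bpm 4/4) — PASS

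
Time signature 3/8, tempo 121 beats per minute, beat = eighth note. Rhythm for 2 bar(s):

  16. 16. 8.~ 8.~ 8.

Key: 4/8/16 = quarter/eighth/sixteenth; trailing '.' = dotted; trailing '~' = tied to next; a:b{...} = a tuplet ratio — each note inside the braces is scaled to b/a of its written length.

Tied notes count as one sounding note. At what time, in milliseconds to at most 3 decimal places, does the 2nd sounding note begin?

1. 0.0ms @ 0 + 371.901ms (3/4)
2. 371.901ms @ 3/4 + 371.901ms (3/4)
3. 743.802ms @ 3/2 + 2231.405ms (9/2)

note 2 onset = 3/4b = 371.901ms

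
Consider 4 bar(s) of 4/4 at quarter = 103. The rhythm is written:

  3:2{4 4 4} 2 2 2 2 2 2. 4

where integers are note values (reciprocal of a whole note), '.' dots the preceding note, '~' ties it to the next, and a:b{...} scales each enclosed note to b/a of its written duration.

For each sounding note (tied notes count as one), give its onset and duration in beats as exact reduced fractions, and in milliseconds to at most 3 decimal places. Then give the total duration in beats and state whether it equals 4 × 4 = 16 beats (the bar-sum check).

1) 0.0ms=0b +388.35ms=2/3b
2) 388.35ms=2/3b +388.35ms=2/3b
3) 776.699ms=4/3b +388.35ms=2/3b
4) 1165.049ms=2b +1165.049ms=2b
5) 2330.097ms=4b +1165.049ms=2b
6) 3495.146ms=6b +1165.049ms=2b
7) 4660.194ms=8b +1165.049ms=2b
8) 5825.243ms=10b +1165.049ms=2b
9) 6990.291ms=12b +1747.573ms=3b
10) 8737.864ms=15b +582.524ms=1b
Σ=16b of 16 (103bpm 4/4) — PASS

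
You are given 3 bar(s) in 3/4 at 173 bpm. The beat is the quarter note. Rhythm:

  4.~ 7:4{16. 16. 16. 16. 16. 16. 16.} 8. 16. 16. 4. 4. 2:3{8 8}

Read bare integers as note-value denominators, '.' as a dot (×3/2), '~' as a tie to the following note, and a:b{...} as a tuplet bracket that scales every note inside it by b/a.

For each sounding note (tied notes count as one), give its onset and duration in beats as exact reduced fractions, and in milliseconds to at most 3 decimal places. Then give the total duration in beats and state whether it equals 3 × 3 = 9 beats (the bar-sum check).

1) 0.0ms=0b +594.55ms=12/7b
2) 594.55ms=12/7b +74.319ms=3/14b
3) 668.869ms=27/14b +74.319ms=3/14b
4) 743.187ms=15/7b +74.319ms=3/14b
5) 817.506ms=33/14b +74.319ms=3/14b
6) 891.825ms=18/7b +74.319ms=3/14b
7) 966.144ms=39/14b +74.319ms=3/14b
8) 1040.462ms=3b +260.116ms=3/4b
9) 1300.578ms=15/4b +130.058ms=3/8b
10) 1430.636ms=33/8b +130.058ms=3/8b
11) 1560.694ms=9/2b +520.231ms=3/2b
12) 2080.925ms=6b +520.231ms=3/2b
13) 2601.156ms=15/2b +260.116ms=3/4b
14) 2861.272ms=33/4b +260.116ms=3/4b
Σ=9b of 9 (173bpm 3/4) — PASS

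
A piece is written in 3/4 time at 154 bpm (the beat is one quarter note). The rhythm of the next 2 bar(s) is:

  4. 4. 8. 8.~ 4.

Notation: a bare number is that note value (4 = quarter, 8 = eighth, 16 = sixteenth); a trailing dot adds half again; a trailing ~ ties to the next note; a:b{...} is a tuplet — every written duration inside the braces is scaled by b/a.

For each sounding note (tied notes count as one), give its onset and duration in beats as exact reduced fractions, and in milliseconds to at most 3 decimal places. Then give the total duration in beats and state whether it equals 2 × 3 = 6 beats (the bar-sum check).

1) 0.0ms=0b +584.416ms=3/2b
2) 584.416ms=3/2b +584.416ms=3/2b
3) 1168.831ms=3b +292.208ms=3/4b
4) 1461.039ms=15/4b +876.623ms=9/4b
Σ=6b of 6 (154bpm 3/4) — PASS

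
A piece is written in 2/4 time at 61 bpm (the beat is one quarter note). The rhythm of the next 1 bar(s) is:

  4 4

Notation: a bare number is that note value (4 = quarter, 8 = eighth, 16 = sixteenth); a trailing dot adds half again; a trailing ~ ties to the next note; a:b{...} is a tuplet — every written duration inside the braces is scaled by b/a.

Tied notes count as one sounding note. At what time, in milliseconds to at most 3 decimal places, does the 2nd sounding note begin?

1. 0.0ms @ 0 + 983.607ms (1)
2. 983.607ms @ 1 + 983.607ms (1)

note 2 onset = 1b = 983.607ms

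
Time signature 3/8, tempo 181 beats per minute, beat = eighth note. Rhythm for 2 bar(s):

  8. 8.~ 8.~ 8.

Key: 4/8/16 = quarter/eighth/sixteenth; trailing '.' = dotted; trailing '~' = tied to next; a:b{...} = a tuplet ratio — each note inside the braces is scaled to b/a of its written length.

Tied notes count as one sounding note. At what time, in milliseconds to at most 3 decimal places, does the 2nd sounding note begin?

1. 0.0ms @ 0 + 497.238ms (3/2)
2. 497.238ms @ 3/2 + 1491.713ms (9/2)

note 2 onset = 3/2b = 497.238ms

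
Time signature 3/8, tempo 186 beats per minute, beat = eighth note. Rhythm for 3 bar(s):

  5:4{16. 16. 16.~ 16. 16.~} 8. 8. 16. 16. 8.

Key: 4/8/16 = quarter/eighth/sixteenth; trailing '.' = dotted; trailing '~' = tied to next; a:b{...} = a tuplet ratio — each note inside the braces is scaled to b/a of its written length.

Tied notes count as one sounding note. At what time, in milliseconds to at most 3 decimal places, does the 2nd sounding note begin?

1. 0.0ms @ 0 + 193.548ms (3/5)
2. 193.548ms @ 3/5 + 193.548ms (3/5)
3. 387.097ms @ 6/5 + 387.097ms (6/5)
4. 774.194ms @ 12/5 + 677.419ms (21/10)
5. 1451.613ms @ 9/2 + 483.871ms (3/2)
6. 1935.484ms @ 6 + 241.935ms (3/4)
7. 2177.419ms @ 27/4 + 241.935ms (3/4)
8. 2419.355ms @ 15/2 + 483.871ms (3/2)

note 2 onset = 3/5b = 193.548ms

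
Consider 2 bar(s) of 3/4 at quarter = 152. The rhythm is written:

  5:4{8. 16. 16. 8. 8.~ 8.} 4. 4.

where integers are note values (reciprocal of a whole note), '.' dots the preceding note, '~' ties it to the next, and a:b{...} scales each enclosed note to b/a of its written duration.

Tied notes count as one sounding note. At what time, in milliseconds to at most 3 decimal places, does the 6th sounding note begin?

note 6 onset = 3b = 1184.211ms

1. 0.0ms @ 0 + 236.842ms (3/5)
2. 236.842ms @ 3/5 + 118.421ms (3/10)
3. 355.263ms @ 9/10 + 118.421ms (3/10)
4. 473.684ms @ 6/5 + 236.842ms (3/5)
5. 710.526ms @ 9/5 + 473.684ms (6/5)
6. 1184.211ms @ 3 + 592.105ms (3/2)
7. 1776.316ms @ 9/2 + 592.105ms (3/2)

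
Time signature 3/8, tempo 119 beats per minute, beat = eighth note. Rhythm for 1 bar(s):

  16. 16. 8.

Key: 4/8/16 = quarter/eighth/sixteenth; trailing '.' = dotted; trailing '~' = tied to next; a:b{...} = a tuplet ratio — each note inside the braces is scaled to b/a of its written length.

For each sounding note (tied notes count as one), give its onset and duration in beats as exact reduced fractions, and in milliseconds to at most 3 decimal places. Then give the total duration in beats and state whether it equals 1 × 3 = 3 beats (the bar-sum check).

1) 0.0ms=0b +378.151ms=3/4b
2) 378.151ms=3/4b +378.151ms=3/4b
3) 756.303ms=3/2b +756.303ms=3/2b
Σ=3b of 3 (119bpm 3/8) — PASS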